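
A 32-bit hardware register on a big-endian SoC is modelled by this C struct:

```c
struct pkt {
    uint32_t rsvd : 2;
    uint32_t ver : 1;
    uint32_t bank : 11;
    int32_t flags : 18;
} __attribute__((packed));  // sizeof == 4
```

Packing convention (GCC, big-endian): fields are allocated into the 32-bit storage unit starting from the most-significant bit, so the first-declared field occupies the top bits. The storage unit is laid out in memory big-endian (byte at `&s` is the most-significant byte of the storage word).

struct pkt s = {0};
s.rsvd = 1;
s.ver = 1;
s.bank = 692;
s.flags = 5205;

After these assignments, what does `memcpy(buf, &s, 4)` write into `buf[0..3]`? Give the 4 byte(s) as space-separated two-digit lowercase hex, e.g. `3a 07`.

[30+:2] rsvd=1 & 0x3 = 0x1; word=0x40000000
[29+:1] ver=1 & 0x1 = 0x1; word=0x60000000
[18+:11] bank=692 & 0x7ff = 0x2b4; word=0x6ad00000
[0+:18] flags=5205 & 0x3ffff = 0x1455; word=0x6ad01455
word = 0x6ad01455 → big-endian bytes:
  [0]=0x6a  [1]=0xd0  [2]=0x14  [3]=0x55

6a d0 14 55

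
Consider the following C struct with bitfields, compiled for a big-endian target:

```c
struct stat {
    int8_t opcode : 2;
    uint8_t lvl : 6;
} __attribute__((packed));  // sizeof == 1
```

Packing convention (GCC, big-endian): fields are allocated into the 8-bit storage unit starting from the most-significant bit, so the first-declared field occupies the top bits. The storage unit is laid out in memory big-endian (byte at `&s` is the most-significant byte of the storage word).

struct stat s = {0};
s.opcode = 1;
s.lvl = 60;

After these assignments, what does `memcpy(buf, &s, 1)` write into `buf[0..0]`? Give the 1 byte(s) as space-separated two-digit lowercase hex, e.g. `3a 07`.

opcode:2 = 1 → 0x1 << 6 → word 0x40
lvl:6 = 60 → 0x3c << 0 → word 0x7c
word = 0x7c → big-endian bytes:
  [0]=0x7c

7c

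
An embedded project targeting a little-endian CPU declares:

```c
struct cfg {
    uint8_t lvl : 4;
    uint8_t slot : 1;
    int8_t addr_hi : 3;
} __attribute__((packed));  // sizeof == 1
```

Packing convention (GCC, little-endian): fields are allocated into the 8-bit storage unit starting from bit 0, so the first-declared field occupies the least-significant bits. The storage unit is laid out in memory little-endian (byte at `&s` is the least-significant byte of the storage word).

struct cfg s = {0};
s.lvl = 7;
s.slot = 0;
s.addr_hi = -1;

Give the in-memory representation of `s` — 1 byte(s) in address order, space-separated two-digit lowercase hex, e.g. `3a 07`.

lvl:4 = 7 → 0x7 << 0 → word 0x07
slot:1 = 0 → 0x0 << 4 → word 0x07
addr_hi:3 = -1 → 0x7 << 5 → word 0xe7
word = 0xe7 → little-endian bytes:
  [0]=0xe7

e7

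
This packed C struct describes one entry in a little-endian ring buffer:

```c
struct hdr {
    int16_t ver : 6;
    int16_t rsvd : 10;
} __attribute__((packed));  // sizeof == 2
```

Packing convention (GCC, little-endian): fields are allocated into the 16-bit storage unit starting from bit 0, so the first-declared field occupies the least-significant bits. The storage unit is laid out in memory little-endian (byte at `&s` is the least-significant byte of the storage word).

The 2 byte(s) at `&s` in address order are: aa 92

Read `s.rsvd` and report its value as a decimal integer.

[0]=0xaa [1]=0x92 (little-endian) → word 0x92aa
ver [0+:6] = (word>>0) & 0x3f = 42
rsvd [6+:10] = (word>>6) & 0x3ff = 586  ←
rsvd signed 10b, MSB=1: 586 - 1024 = -438

-438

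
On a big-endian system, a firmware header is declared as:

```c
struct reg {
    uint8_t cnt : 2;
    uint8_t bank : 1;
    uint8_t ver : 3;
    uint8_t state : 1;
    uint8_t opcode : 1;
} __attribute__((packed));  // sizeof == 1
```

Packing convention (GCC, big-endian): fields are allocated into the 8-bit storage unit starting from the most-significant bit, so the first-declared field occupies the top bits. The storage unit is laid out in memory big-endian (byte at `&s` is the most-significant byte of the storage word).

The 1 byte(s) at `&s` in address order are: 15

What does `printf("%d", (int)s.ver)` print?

5

[0]=0x15 (big-endian) → word 0x15
cnt [6+:2] = (word>>6) & 0x3 = 0
bank [5+:1] = (word>>5) & 0x1 = 0
ver [2+:3] = (word>>2) & 0x7 = 5  ←
state [1+:1] = (word>>1) & 0x1 = 0
opcode [0+:1] = (word>>0) & 0x1 = 1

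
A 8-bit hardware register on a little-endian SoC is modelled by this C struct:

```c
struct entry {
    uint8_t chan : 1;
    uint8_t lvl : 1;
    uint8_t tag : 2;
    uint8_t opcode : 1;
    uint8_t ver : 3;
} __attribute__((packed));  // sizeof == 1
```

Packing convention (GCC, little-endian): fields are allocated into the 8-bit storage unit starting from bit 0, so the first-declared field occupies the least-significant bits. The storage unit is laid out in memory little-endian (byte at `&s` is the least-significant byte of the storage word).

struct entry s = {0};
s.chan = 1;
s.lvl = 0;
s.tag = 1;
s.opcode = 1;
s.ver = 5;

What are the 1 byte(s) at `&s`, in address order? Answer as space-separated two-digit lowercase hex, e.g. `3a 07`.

b5

chan:1 = 1 → 0x1 << 0 → word 0x01
lvl:1 = 0 → 0x0 << 1 → word 0x01
tag:2 = 1 → 0x1 << 2 → word 0x05
opcode:1 = 1 → 0x1 << 4 → word 0x15
ver:3 = 5 → 0x5 << 5 → word 0xb5
word = 0xb5 → little-endian bytes:
  [0]=0xb5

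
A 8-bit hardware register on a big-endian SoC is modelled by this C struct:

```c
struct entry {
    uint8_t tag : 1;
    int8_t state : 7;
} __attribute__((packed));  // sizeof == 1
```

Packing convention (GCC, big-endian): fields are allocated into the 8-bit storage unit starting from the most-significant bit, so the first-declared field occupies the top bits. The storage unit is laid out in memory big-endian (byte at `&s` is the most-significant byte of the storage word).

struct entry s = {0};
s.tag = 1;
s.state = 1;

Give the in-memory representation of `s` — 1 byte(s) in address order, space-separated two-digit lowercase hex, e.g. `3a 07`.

81

tag (1b) val=1 bits=0x1 at bit 7: 0x80
state (7b) val=1 bits=0x1 at bit 0: 0x81
word = 0x81 → big-endian bytes:
  [0]=0x81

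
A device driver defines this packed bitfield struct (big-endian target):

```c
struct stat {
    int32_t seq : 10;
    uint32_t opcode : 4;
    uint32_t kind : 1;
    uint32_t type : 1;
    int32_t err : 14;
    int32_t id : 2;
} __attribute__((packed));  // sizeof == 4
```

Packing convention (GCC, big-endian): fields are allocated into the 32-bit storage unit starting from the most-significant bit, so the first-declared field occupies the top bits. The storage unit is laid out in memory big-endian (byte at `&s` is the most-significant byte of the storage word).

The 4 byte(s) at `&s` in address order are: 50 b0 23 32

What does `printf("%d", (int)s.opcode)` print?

12

[0]=0x50 [1]=0xb0 [2]=0x23 [3]=0x32 (big-endian) → word 0x50b02332
seq:10 @ bit 22 → (0x50b02332>>22)&0x3ff = 0x142
opcode:4 @ bit 18 → (0x50b02332>>18)&0xf = 0xc  ←
kind:1 @ bit 17 → (0x50b02332>>17)&0x1 = 0x0
type:1 @ bit 16 → (0x50b02332>>16)&0x1 = 0x0
err:14 @ bit 2 → (0x50b02332>>2)&0x3fff = 0x8cc
id:2 @ bit 0 → (0x50b02332>>0)&0x3 = 0x2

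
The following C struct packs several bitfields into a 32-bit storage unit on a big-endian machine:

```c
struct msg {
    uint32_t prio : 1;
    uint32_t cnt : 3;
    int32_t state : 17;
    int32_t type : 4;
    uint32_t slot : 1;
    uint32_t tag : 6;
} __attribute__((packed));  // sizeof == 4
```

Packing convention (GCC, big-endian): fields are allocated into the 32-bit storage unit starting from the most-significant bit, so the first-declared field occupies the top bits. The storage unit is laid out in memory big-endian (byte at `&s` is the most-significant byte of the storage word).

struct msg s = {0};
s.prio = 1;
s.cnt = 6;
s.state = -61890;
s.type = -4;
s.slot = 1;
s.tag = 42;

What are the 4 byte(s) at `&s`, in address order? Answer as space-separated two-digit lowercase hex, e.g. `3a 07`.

e8 71 f6 6a

[31+:1] prio=1 & 0x1 = 0x1; word=0x80000000
[28+:3] cnt=6 & 0x7 = 0x6; word=0xe0000000
[11+:17] state=-61890 & 0x1ffff = 0x10e3e; word=0xe871f000
[7+:4] type=-4 & 0xf = 0xc; word=0xe871f600
[6+:1] slot=1 & 0x1 = 0x1; word=0xe871f640
[0+:6] tag=42 & 0x3f = 0x2a; word=0xe871f66a
word = 0xe871f66a → big-endian bytes:
  [0]=0xe8  [1]=0x71  [2]=0xf6  [3]=0x6a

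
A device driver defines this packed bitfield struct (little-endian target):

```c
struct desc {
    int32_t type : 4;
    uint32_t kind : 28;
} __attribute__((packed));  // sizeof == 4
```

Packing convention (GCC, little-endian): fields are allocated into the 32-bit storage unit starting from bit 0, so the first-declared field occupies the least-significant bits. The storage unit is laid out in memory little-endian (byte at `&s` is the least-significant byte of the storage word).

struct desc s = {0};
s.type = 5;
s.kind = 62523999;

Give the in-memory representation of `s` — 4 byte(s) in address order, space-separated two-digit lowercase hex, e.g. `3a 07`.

type (4b) val=5 bits=0x5 at bit 0: 0x00000005
kind (28b) val=62523999 bits=0x3ba0a5f at bit 4: 0x3ba0a5f5
word = 0x3ba0a5f5 → little-endian bytes:
  [0]=0xf5  [1]=0xa5  [2]=0xa0  [3]=0x3b

f5 a5 a0 3b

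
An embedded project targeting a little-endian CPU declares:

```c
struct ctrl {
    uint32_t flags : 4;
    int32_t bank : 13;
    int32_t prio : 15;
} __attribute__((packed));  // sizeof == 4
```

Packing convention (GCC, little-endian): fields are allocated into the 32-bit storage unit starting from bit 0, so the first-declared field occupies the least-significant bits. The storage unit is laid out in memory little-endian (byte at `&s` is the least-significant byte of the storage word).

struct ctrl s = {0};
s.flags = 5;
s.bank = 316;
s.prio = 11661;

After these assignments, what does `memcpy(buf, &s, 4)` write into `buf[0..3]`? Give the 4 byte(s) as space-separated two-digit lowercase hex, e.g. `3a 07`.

flags:4 = 5 → 0x5 << 0 → word 0x00000005
bank:13 = 316 → 0x13c << 4 → word 0x000013c5
prio:15 = 11661 → 0x2d8d << 17 → word 0x5b1a13c5
word = 0x5b1a13c5 → little-endian bytes:
  [0]=0xc5  [1]=0x13  [2]=0x1a  [3]=0x5b

c5 13 1a 5b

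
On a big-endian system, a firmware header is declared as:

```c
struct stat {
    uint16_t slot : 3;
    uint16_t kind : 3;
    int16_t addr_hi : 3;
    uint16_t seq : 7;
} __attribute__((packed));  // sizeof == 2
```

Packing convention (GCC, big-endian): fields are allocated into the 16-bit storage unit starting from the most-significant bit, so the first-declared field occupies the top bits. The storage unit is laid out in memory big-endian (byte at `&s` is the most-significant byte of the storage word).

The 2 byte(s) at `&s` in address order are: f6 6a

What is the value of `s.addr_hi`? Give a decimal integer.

[0]=0xf6 [1]=0x6a (big-endian) → word 0xf66a
slot:3 @ bit 13 → (0xf66a>>13)&0x7 = 0x7
kind:3 @ bit 10 → (0xf66a>>10)&0x7 = 0x5
addr_hi:3 @ bit 7 → (0xf66a>>7)&0x7 = 0x4  ←
seq:7 @ bit 0 → (0xf66a>>0)&0x7f = 0x6a
addr_hi signed 3b, MSB=1: 4 - 8 = -4

-4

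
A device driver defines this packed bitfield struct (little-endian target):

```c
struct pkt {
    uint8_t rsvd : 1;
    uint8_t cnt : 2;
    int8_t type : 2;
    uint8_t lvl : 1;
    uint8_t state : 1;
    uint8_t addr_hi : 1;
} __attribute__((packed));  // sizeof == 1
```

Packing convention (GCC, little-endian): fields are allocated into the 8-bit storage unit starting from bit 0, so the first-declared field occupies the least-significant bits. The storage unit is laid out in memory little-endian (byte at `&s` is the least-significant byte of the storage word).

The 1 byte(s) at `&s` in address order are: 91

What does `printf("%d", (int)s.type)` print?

[0]=0x91 (little-endian) → word 0x91
rsvd [0+:1] = (word>>0) & 0x1 = 1
cnt [1+:2] = (word>>1) & 0x3 = 0
type [3+:2] = (word>>3) & 0x3 = 2  ←
lvl [5+:1] = (word>>5) & 0x1 = 0
state [6+:1] = (word>>6) & 0x1 = 0
addr_hi [7+:1] = (word>>7) & 0x1 = 1
type signed 2b, MSB=1: 2 - 4 = -2

-2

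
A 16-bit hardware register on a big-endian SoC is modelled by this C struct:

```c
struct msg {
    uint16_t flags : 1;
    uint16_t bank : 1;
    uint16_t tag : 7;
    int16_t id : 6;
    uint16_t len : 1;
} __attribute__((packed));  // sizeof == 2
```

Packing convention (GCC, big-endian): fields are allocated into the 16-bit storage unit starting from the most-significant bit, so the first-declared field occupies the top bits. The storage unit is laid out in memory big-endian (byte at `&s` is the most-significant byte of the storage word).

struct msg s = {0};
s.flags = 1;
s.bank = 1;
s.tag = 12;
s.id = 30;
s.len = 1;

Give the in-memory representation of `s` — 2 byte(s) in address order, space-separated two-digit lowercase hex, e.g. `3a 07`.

c6 3d

flags (1b) val=1 bits=0x1 at bit 15: 0x8000
bank (1b) val=1 bits=0x1 at bit 14: 0xc000
tag (7b) val=12 bits=0xc at bit 7: 0xc600
id (6b) val=30 bits=0x1e at bit 1: 0xc63c
len (1b) val=1 bits=0x1 at bit 0: 0xc63d
word = 0xc63d → big-endian bytes:
  [0]=0xc6  [1]=0x3d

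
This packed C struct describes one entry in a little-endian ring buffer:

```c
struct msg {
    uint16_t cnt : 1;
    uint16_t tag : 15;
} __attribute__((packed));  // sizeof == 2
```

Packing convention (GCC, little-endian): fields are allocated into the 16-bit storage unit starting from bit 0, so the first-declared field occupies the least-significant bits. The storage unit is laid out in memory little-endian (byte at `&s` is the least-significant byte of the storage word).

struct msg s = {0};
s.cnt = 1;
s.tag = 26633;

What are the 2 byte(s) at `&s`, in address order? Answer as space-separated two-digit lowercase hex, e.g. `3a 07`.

cnt (1b) val=1 bits=0x1 at bit 0: 0x0001
tag (15b) val=26633 bits=0x6809 at bit 1: 0xd013
word = 0xd013 → little-endian bytes:
  [0]=0x13  [1]=0xd0

13 d0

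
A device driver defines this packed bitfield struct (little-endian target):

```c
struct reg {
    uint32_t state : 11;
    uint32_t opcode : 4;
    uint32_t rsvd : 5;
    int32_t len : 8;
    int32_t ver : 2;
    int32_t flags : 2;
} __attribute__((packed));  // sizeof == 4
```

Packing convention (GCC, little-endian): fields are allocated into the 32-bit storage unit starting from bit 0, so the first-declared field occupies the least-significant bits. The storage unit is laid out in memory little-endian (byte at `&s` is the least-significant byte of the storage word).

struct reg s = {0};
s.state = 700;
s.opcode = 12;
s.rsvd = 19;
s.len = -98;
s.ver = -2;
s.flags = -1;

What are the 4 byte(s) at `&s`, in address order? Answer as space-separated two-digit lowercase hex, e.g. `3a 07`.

state:11 = 700 → 0x2bc << 0 → word 0x000002bc
opcode:4 = 12 → 0xc << 11 → word 0x000062bc
rsvd:5 = 19 → 0x13 << 15 → word 0x0009e2bc
len:8 = -98 → 0x9e << 20 → word 0x09e9e2bc
ver:2 = -2 → 0x2 << 28 → word 0x29e9e2bc
flags:2 = -1 → 0x3 << 30 → word 0xe9e9e2bc
word = 0xe9e9e2bc → little-endian bytes:
  [0]=0xbc  [1]=0xe2  [2]=0xe9  [3]=0xe9

bc e2 e9 e9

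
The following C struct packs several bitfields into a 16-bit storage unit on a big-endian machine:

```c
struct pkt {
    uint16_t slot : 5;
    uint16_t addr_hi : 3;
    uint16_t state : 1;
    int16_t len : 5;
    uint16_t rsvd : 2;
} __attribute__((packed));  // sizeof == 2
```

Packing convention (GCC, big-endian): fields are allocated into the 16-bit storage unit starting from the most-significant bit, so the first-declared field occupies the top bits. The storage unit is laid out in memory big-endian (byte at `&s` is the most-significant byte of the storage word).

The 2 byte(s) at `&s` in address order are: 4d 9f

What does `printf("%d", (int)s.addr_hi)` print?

[0]=0x4d [1]=0x9f (big-endian) → word 0x4d9f
slot:5 @ bit 11 → (0x4d9f>>11)&0x1f = 0x9
addr_hi:3 @ bit 8 → (0x4d9f>>8)&0x7 = 0x5  ←
state:1 @ bit 7 → (0x4d9f>>7)&0x1 = 0x1
len:5 @ bit 2 → (0x4d9f>>2)&0x1f = 0x7
rsvd:2 @ bit 0 → (0x4d9f>>0)&0x3 = 0x3

5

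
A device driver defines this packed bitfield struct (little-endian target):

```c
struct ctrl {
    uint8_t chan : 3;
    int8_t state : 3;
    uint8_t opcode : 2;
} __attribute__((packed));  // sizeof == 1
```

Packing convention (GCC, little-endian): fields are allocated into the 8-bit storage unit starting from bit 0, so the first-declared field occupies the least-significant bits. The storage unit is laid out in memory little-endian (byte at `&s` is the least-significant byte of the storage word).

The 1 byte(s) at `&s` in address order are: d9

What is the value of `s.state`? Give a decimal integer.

[0]=0xd9 (little-endian) → word 0xd9
chan [0+:3] = (word>>0) & 0x7 = 1
state [3+:3] = (word>>3) & 0x7 = 3  ←
opcode [6+:2] = (word>>6) & 0x3 = 3
state signed 3b, MSB=0: value = 3

3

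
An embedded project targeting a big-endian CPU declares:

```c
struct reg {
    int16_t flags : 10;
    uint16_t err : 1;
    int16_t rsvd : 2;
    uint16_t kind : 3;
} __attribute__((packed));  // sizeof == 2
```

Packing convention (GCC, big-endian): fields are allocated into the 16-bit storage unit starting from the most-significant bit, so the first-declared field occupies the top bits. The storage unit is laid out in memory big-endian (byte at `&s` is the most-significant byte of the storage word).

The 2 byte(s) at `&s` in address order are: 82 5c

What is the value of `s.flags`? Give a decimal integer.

-503

[0]=0x82 [1]=0x5c (big-endian) → word 0x825c
flags:10 @ bit 6 → (0x825c>>6)&0x3ff = 0x209  ←
err:1 @ bit 5 → (0x825c>>5)&0x1 = 0x0
rsvd:2 @ bit 3 → (0x825c>>3)&0x3 = 0x3
kind:3 @ bit 0 → (0x825c>>0)&0x7 = 0x4
flags signed 10b, MSB=1: 521 - 1024 = -503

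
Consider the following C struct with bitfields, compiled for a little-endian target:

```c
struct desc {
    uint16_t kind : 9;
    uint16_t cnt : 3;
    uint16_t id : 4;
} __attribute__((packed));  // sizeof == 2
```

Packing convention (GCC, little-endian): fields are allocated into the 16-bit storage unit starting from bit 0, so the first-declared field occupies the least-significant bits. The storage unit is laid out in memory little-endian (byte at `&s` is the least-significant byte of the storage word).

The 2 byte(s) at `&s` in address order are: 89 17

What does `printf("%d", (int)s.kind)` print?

[0]=0x89 [1]=0x17 (little-endian) → word 0x1789
kind:9 @ bit 0 → (0x1789>>0)&0x1ff = 0x189  ←
cnt:3 @ bit 9 → (0x1789>>9)&0x7 = 0x3
id:4 @ bit 12 → (0x1789>>12)&0xf = 0x1

393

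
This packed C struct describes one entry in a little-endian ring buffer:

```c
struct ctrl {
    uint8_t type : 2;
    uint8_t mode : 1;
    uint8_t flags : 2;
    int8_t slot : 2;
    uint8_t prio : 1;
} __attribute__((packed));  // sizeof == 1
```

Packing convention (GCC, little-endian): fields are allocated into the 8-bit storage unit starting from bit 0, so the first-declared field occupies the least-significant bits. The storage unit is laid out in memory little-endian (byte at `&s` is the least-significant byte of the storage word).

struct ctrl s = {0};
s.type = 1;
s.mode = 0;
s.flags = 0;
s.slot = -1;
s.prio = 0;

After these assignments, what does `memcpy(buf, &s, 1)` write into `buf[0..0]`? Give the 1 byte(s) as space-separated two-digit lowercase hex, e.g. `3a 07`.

61

type (2b) val=1 bits=0x1 at bit 0: 0x01
mode (1b) val=0 bits=0x0 at bit 2: 0x01
flags (2b) val=0 bits=0x0 at bit 3: 0x01
slot (2b) val=-1 bits=0x3 at bit 5: 0x61
prio (1b) val=0 bits=0x0 at bit 7: 0x61
word = 0x61 → little-endian bytes:
  [0]=0x61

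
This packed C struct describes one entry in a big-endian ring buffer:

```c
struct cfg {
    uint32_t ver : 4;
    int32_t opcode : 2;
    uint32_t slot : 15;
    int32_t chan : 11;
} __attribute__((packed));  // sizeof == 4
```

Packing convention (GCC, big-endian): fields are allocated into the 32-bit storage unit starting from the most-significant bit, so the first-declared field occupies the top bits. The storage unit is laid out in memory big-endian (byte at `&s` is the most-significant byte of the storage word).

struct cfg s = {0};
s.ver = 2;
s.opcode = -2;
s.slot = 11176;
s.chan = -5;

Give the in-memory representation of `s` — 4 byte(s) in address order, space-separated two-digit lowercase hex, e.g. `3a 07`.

ver (4b) val=2 bits=0x2 at bit 28: 0x20000000
opcode (2b) val=-2 bits=0x2 at bit 26: 0x28000000
slot (15b) val=11176 bits=0x2ba8 at bit 11: 0x295d4000
chan (11b) val=-5 bits=0x7fb at bit 0: 0x295d47fb
word = 0x295d47fb → big-endian bytes:
  [0]=0x29  [1]=0x5d  [2]=0x47  [3]=0xfb

29 5d 47 fb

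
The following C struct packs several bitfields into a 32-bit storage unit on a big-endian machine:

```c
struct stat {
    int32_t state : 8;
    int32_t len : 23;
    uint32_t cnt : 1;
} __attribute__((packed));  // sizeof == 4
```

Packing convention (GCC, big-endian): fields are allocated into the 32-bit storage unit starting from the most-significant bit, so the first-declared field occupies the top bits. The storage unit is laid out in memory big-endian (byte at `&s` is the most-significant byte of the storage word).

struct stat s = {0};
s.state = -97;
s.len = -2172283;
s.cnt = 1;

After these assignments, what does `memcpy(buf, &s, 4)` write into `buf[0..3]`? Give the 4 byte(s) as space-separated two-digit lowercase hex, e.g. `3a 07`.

state:8 = -97 → 0x9f << 24 → word 0x9f000000
len:23 = -2172283 → 0x5eda85 << 1 → word 0x9fbdb50a
cnt:1 = 1 → 0x1 << 0 → word 0x9fbdb50b
word = 0x9fbdb50b → big-endian bytes:
  [0]=0x9f  [1]=0xbd  [2]=0xb5  [3]=0x0b

9f bd b5 0b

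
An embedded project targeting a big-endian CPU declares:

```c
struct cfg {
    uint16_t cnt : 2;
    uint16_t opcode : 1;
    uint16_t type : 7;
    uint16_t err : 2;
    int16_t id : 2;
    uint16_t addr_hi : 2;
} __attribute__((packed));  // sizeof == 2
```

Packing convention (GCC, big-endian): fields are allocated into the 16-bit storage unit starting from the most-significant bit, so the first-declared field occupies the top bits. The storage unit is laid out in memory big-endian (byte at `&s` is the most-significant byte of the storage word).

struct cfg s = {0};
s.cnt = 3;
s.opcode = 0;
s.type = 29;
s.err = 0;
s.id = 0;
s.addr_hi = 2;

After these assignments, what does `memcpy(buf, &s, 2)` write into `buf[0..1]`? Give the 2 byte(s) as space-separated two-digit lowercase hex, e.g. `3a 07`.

c7 42

cnt (2b) val=3 bits=0x3 at bit 14: 0xc000
opcode (1b) val=0 bits=0x0 at bit 13: 0xc000
type (7b) val=29 bits=0x1d at bit 6: 0xc740
err (2b) val=0 bits=0x0 at bit 4: 0xc740
id (2b) val=0 bits=0x0 at bit 2: 0xc740
addr_hi (2b) val=2 bits=0x2 at bit 0: 0xc742
word = 0xc742 → big-endian bytes:
  [0]=0xc7  [1]=0x42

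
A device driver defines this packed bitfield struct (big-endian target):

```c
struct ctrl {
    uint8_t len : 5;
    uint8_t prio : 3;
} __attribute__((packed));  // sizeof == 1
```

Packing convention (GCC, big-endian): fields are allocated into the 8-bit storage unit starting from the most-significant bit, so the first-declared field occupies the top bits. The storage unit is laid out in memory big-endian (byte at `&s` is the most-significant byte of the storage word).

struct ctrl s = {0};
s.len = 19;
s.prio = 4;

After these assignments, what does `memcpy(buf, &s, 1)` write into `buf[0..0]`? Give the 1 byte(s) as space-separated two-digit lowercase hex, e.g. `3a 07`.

9c

[3+:5] len=19 & 0x1f = 0x13; word=0x98
[0+:3] prio=4 & 0x7 = 0x4; word=0x9c
word = 0x9c → big-endian bytes:
  [0]=0x9c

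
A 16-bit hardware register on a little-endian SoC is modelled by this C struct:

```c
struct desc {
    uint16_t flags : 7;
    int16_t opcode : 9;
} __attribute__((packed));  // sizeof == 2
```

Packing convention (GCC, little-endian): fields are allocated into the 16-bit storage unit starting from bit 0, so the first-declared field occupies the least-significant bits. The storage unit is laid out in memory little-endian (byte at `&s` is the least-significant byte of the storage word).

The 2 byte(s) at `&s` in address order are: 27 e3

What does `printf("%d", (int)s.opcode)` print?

[0]=0x27 [1]=0xe3 (little-endian) → word 0xe327
flags [0+:7] = (word>>0) & 0x7f = 39
opcode [7+:9] = (word>>7) & 0x1ff = 454  ←
opcode signed 9b, MSB=1: 454 - 512 = -58

-58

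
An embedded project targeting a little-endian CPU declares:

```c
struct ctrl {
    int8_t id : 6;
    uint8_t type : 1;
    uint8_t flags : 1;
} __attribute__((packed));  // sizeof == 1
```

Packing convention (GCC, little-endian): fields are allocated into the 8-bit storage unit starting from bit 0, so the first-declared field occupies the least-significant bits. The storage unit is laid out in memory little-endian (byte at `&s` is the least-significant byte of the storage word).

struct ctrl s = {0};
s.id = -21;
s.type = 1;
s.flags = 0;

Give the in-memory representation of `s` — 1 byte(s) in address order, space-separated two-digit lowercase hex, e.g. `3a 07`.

6b

id (6b) val=-21 bits=0x2b at bit 0: 0x2b
type (1b) val=1 bits=0x1 at bit 6: 0x6b
flags (1b) val=0 bits=0x0 at bit 7: 0x6b
word = 0x6b → little-endian bytes:
  [0]=0x6b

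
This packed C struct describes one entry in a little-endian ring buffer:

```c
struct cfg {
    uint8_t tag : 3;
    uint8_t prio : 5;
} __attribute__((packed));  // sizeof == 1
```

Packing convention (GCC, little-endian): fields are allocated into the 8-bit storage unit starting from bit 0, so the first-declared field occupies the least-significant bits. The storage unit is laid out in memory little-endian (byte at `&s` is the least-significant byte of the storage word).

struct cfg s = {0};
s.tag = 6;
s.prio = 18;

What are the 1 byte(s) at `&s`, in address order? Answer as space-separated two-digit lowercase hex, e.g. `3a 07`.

[0+:3] tag=6 & 0x7 = 0x6; word=0x06
[3+:5] prio=18 & 0x1f = 0x12; word=0x96
word = 0x96 → little-endian bytes:
  [0]=0x96

96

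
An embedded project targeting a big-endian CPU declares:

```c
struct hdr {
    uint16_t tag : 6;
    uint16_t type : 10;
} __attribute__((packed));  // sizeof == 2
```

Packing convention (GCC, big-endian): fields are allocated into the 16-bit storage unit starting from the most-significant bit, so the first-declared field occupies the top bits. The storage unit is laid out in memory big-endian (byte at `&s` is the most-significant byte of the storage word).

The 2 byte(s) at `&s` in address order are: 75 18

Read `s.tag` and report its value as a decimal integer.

[0]=0x75 [1]=0x18 (big-endian) → word 0x7518
tag:6 @ bit 10 → (0x7518>>10)&0x3f = 0x1d  ←
type:10 @ bit 0 → (0x7518>>0)&0x3ff = 0x118

29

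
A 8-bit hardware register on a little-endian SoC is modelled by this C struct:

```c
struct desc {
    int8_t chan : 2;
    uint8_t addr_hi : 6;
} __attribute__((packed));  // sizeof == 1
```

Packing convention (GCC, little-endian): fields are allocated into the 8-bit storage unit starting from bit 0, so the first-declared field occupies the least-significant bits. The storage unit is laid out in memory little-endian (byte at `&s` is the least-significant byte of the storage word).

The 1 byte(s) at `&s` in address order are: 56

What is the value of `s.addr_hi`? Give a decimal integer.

21

[0]=0x56 (little-endian) → word 0x56
chan [0+:2] = (word>>0) & 0x3 = 2
addr_hi [2+:6] = (word>>2) & 0x3f = 21  ←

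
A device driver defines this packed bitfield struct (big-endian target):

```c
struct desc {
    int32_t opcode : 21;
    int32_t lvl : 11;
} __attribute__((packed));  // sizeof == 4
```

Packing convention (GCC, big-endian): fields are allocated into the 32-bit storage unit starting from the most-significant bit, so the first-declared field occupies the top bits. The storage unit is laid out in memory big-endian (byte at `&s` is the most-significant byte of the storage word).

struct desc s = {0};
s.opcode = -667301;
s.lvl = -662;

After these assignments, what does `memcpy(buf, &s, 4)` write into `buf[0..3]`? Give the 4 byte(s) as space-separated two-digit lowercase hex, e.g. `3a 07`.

opcode:21 = -667301 → 0x15d15b << 11 → word 0xae8ad800
lvl:11 = -662 → 0x56a << 0 → word 0xae8add6a
word = 0xae8add6a → big-endian bytes:
  [0]=0xae  [1]=0x8a  [2]=0xdd  [3]=0x6a

ae 8a dd 6a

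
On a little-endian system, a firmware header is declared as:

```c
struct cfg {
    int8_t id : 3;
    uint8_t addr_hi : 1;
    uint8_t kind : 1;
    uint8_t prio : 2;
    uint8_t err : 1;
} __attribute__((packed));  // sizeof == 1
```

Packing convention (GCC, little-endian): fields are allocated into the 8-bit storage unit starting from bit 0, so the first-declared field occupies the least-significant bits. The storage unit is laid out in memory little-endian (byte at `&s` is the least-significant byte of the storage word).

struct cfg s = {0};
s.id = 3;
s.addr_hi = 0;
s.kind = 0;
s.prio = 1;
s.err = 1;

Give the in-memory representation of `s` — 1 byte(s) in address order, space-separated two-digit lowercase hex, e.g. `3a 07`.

a3

id (3b) val=3 bits=0x3 at bit 0: 0x03
addr_hi (1b) val=0 bits=0x0 at bit 3: 0x03
kind (1b) val=0 bits=0x0 at bit 4: 0x03
prio (2b) val=1 bits=0x1 at bit 5: 0x23
err (1b) val=1 bits=0x1 at bit 7: 0xa3
word = 0xa3 → little-endian bytes:
  [0]=0xa3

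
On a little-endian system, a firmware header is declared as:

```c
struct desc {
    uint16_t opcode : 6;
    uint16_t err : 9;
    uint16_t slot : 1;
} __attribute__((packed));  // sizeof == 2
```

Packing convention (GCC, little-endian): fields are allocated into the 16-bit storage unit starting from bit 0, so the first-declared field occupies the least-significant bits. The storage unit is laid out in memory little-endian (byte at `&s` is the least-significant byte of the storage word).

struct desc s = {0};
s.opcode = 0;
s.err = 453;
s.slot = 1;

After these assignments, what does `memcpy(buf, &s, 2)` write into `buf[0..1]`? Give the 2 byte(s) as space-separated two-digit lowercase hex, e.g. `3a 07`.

40 f1

opcode:6 = 0 → 0x0 << 0 → word 0x0000
err:9 = 453 → 0x1c5 << 6 → word 0x7140
slot:1 = 1 → 0x1 << 15 → word 0xf140
word = 0xf140 → little-endian bytes:
  [0]=0x40  [1]=0xf1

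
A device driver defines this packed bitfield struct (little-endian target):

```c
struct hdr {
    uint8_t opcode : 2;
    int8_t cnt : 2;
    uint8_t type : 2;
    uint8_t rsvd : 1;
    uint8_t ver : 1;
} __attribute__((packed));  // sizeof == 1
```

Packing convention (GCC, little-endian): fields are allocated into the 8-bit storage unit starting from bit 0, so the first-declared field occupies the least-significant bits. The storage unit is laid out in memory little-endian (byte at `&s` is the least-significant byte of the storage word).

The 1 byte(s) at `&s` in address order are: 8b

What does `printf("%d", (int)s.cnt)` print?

[0]=0x8b (little-endian) → word 0x8b
opcode [0+:2] = (word>>0) & 0x3 = 3
cnt [2+:2] = (word>>2) & 0x3 = 2  ←
type [4+:2] = (word>>4) & 0x3 = 0
rsvd [6+:1] = (word>>6) & 0x1 = 0
ver [7+:1] = (word>>7) & 0x1 = 1
cnt signed 2b, MSB=1: 2 - 4 = -2

-2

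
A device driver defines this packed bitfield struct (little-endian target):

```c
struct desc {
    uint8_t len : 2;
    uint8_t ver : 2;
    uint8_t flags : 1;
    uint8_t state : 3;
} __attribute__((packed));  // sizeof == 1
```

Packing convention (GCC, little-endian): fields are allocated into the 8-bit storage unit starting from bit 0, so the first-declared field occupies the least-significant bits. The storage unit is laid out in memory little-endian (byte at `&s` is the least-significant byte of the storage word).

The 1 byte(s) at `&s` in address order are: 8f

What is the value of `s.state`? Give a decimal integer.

4

[0]=0x8f (little-endian) → word 0x8f
len [0+:2] = (word>>0) & 0x3 = 3
ver [2+:2] = (word>>2) & 0x3 = 3
flags [4+:1] = (word>>4) & 0x1 = 0
state [5+:3] = (word>>5) & 0x7 = 4  ←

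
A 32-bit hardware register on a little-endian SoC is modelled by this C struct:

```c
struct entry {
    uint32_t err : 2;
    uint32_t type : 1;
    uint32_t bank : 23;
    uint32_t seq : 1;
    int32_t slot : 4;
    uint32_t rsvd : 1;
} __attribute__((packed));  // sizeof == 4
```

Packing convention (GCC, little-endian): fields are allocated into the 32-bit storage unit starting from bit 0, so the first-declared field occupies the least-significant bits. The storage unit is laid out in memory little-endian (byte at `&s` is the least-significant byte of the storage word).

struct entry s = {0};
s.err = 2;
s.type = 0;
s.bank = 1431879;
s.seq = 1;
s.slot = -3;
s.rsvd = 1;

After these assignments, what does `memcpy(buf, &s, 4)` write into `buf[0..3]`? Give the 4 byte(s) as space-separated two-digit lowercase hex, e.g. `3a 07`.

3a ca ae ec

[0+:2] err=2 & 0x3 = 0x2; word=0x00000002
[2+:1] type=0 & 0x1 = 0x0; word=0x00000002
[3+:23] bank=1431879 & 0x7fffff = 0x15d947; word=0x00aeca3a
[26+:1] seq=1 & 0x1 = 0x1; word=0x04aeca3a
[27+:4] slot=-3 & 0xf = 0xd; word=0x6caeca3a
[31+:1] rsvd=1 & 0x1 = 0x1; word=0xecaeca3a
word = 0xecaeca3a → little-endian bytes:
  [0]=0x3a  [1]=0xca  [2]=0xae  [3]=0xec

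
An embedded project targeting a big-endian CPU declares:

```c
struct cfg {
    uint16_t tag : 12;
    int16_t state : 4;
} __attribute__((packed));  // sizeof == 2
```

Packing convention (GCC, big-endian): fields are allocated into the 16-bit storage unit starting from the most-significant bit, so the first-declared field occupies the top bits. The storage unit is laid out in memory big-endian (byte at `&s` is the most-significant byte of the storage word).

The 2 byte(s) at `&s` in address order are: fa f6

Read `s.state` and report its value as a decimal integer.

[0]=0xfa [1]=0xf6 (big-endian) → word 0xfaf6
tag [4+:12] = (word>>4) & 0xfff = 4015
state [0+:4] = (word>>0) & 0xf = 6  ←
state signed 4b, MSB=0: value = 6

6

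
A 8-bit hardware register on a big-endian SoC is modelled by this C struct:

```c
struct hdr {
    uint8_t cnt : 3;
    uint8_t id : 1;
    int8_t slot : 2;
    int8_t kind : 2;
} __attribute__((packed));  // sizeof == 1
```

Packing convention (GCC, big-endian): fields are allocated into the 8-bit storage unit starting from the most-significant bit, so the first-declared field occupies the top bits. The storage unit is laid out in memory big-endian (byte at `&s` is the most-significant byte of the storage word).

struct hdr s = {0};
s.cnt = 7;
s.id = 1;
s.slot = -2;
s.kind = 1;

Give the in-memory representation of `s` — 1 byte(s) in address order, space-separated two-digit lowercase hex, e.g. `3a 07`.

f9

cnt (3b) val=7 bits=0x7 at bit 5: 0xe0
id (1b) val=1 bits=0x1 at bit 4: 0xf0
slot (2b) val=-2 bits=0x2 at bit 2: 0xf8
kind (2b) val=1 bits=0x1 at bit 0: 0xf9
word = 0xf9 → big-endian bytes:
  [0]=0xf9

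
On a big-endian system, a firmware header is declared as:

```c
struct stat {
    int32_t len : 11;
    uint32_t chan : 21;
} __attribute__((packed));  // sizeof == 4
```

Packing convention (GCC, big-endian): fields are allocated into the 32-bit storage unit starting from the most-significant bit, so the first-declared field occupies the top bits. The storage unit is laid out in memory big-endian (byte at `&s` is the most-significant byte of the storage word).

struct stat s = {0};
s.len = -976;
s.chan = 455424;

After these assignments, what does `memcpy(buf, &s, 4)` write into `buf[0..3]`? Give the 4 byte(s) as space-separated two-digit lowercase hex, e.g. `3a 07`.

86 06 f3 00

len:11 = -976 → 0x430 << 21 → word 0x86000000
chan:21 = 455424 → 0x6f300 << 0 → word 0x8606f300
word = 0x8606f300 → big-endian bytes:
  [0]=0x86  [1]=0x06  [2]=0xf3  [3]=0x00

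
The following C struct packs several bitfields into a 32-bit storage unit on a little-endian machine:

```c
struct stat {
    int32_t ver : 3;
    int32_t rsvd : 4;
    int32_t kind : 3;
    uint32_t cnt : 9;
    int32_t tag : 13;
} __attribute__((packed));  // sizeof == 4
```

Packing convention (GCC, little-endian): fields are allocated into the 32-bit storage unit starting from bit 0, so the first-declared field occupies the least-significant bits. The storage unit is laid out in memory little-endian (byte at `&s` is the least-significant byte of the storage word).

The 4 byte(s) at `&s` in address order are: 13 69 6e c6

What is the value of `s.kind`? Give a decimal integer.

2

[0]=0x13 [1]=0x69 [2]=0x6e [3]=0xc6 (little-endian) → word 0xc66e6913
ver [0+:3] = (word>>0) & 0x7 = 3
rsvd [3+:4] = (word>>3) & 0xf = 2
kind [7+:3] = (word>>7) & 0x7 = 2  ←
cnt [10+:9] = (word>>10) & 0x1ff = 410
tag [19+:13] = (word>>19) & 0x1fff = 6349
kind signed 3b, MSB=0: value = 2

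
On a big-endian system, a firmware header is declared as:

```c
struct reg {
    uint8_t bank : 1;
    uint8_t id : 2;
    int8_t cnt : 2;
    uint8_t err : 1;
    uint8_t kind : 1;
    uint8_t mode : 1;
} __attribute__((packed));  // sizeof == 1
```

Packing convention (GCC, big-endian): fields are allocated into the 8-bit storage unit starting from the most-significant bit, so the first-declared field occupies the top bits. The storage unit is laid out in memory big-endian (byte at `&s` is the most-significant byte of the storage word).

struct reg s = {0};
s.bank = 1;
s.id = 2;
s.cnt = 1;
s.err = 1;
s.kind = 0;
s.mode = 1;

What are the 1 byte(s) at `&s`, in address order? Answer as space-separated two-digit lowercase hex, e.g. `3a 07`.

bank:1 = 1 → 0x1 << 7 → word 0x80
id:2 = 2 → 0x2 << 5 → word 0xc0
cnt:2 = 1 → 0x1 << 3 → word 0xc8
err:1 = 1 → 0x1 << 2 → word 0xcc
kind:1 = 0 → 0x0 << 1 → word 0xcc
mode:1 = 1 → 0x1 << 0 → word 0xcd
word = 0xcd → big-endian bytes:
  [0]=0xcd

cd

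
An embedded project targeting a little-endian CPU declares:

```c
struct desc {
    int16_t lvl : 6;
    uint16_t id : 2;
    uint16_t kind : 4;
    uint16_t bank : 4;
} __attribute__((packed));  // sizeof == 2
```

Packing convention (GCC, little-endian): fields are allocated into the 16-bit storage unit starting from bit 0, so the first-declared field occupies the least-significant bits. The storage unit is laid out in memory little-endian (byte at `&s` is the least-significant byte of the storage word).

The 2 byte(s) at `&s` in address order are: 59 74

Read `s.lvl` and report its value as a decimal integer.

25

[0]=0x59 [1]=0x74 (little-endian) → word 0x7459
lvl:6 @ bit 0 → (0x7459>>0)&0x3f = 0x19  ←
id:2 @ bit 6 → (0x7459>>6)&0x3 = 0x1
kind:4 @ bit 8 → (0x7459>>8)&0xf = 0x4
bank:4 @ bit 12 → (0x7459>>12)&0xf = 0x7
lvl signed 6b, MSB=0: value = 25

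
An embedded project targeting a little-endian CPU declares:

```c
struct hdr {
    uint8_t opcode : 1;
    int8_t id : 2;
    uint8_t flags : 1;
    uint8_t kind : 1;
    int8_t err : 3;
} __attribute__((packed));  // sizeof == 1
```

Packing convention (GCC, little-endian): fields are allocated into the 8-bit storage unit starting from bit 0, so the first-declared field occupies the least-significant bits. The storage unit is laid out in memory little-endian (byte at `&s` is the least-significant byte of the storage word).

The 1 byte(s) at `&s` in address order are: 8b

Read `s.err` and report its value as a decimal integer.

[0]=0x8b (little-endian) → word 0x8b
opcode [0+:1] = (word>>0) & 0x1 = 1
id [1+:2] = (word>>1) & 0x3 = 1
flags [3+:1] = (word>>3) & 0x1 = 1
kind [4+:1] = (word>>4) & 0x1 = 0
err [5+:3] = (word>>5) & 0x7 = 4  ←
err signed 3b, MSB=1: 4 - 8 = -4

-4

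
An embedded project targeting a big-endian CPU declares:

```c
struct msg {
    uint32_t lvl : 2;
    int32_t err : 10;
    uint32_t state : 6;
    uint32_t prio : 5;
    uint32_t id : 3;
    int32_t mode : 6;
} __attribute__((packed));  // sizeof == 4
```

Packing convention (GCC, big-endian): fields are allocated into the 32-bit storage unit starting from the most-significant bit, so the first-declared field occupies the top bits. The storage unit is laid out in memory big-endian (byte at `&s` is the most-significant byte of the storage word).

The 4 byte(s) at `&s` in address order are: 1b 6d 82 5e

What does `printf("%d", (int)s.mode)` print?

[0]=0x1b [1]=0x6d [2]=0x82 [3]=0x5e (big-endian) → word 0x1b6d825e
lvl [30+:2] = (word>>30) & 0x3 = 0
err [20+:10] = (word>>20) & 0x3ff = 438
state [14+:6] = (word>>14) & 0x3f = 54
prio [9+:5] = (word>>9) & 0x1f = 1
id [6+:3] = (word>>6) & 0x7 = 1
mode [0+:6] = (word>>0) & 0x3f = 30  ←
mode signed 6b, MSB=0: value = 30

30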